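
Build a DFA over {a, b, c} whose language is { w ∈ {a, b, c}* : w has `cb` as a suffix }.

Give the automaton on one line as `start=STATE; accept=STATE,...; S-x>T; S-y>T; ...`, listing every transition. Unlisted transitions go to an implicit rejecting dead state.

Let each state record the length of the longest suffix of the input read so far that is also a prefix of `cb`. S1 means the last symbol is `c`; S2 means the last 2 symbols are `cb`. Accept only at S2, where the string currently ends in `cb`.
        a   b   c  
>  S0   S0  S0  S1 
   S1   S0  S2  S1 
 * S2   S0  S0  S1 
(> = start, * = accepting)

start=S0; accept=S2; S0-a>S0; S0-b>S0; S0-c>S1; S1-a>S0; S1-b>S2; S1-c>S1; S2-a>S0; S2-b>S0; S2-c>S1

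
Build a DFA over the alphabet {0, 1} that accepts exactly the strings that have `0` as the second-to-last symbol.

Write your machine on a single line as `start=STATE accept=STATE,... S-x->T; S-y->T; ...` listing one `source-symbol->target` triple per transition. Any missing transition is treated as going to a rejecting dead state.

start=S0; accept=S3,S4; S0-0->S1; S0-1->S2; S1-0->S3; S1-1->S4; S2-0->S5; S2-1->S6; S3-0->S3; S3-1->S4; S4-0->S5; S4-1->S6; S5-0->S3; S5-1->S4; S6-0->S5; S6-1->S6

A DFA must remember the last 2 symbols (since which symbol is second-to-last isn't known until the input ends). Use one state per possible window of the last ≤2 symbols; accept from those whose window starts with `0`.
        0   1  
>  S0   S1  S2 
   S1   S3  S4 
   S2   S5  S6 
 * S3   S3  S4 
 * S4   S5  S6 
   S5   S3  S4 
   S6   S5  S6 
(> = start, * = accepting)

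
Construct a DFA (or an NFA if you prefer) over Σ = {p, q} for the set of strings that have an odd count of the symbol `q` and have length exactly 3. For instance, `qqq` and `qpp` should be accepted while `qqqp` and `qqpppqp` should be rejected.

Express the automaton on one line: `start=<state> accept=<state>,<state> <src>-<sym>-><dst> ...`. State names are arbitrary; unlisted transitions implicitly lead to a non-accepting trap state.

start=s0 accept=s6 s0-p->s1 s0-q->s2 s1-p->s3 s1-q->s4 s2-p->s4 s2-q->s3 s3-p->s5 s3-q->s6 s4-p->s6 s4-q->s5 s5-p->s5 s5-q->s5 s6-p->s5 s6-q->s5

Build one automaton per condition and run them in lockstep. One (2 states) tracks the count of `q`s modulo 2; the other (5 states) tracks the input length, saturating at 4. Each combined state is a pair, one component from each; accept when both components accept. After merging equivalent states the machine shrinks.
With 7 states:
        p   q  
>  s0   s1  s2 
   s1   s3  s4 
   s2   s4  s3 
   s3   s5  s6 
   s4   s6  s5 
   s5   s5  s5 
 * s6   s5  s5 
(> = start, * = accepting)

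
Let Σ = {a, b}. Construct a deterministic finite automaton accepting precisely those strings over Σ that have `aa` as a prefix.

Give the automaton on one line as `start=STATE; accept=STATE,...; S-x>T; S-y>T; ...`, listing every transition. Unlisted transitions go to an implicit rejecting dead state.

Check the first 2 symbols one by one: q0 through q1 record how many have matched `aa` so far; any wrong symbol goes to the dead state q3. After all 2 match we enter the accepting sink q2.
4 states suffice.
        a   b  
>  q0   q1  q3 
   q1   q2  q3 
 * q2   q2  q2 
   q3   q3  q3 
(> = start, * = accepting)

start=q0; accept=q2; q0-a>q1; q0-b>q3; q1-a>q2; q1-b>q3; q2-a>q2; q2-b>q2; q3-a>q3; q3-b>q3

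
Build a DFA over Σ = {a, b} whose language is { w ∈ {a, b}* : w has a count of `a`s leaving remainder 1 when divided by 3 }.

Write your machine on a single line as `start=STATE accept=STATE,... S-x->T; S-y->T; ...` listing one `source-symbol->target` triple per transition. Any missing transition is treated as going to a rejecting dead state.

start=q0; accept=q1; q0-a->q1; q0-b->q0; q1-a->q2; q1-b->q1; q2-a->q0; q2-b->q2

The only thing that matters is how many `a`s have appeared, reduced mod 3. Use one state per residue: q0 for 0, …, q2 for 2. Reading `a` moves to the next residue; anything else stays put. q1 is accepting.
A 3-state machine:
        a   b  
>  q0   q1  q0 
 * q1   q2  q1 
   q2   q0  q2 
(> = start, * = accepting)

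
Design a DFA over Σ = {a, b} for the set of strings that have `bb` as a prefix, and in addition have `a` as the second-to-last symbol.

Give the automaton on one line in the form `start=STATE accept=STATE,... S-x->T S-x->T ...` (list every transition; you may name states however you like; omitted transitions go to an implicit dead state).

start=s0 accept=s9,s10 s0-a->s1 s0-b->s2 s1-a->s3 s1-b->s4 s2-a->s5 s2-b->s6 s3-a->s3 s3-b->s4 s4-a->s5 s4-b->s7 s5-a->s3 s5-b->s4 s6-a->s8 s6-b->s6 s7-a->s5 s7-b->s7 s8-a->s9 s8-b->s10 s9-a->s9 s9-b->s10 s10-a->s8 s10-b->s6

Run two small machines in parallel and take their product. The first has 4 states tracking whether the input so far still matches the prefix `bb`; the second has 7 states tracking the last 2 symbols read. A product state is a pair (one from each), accepting exactly when both do.
11 states suffice.
          a    b  
>  s0     s1   s2 
   s1     s3   s4 
   s2     s5   s6 
   s3     s3   s4 
   s4     s5   s7 
   s5     s3   s4 
   s6     s8   s6 
   s7     s5   s7 
   s8     s9  s10 
 * s9     s9  s10 
 * s10    s8   s6 
(> = start, * = accepting)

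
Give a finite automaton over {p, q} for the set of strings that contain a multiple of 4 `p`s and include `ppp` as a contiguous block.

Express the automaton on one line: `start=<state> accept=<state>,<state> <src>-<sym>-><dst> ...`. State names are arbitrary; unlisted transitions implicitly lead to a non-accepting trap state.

Run two small machines in parallel and take their product. The first has 4 states tracking the count of `p`s modulo 4; the second has 4 states tracking whether and how much of `ppp` has been seen. A product state is a pair (one from each), accepting exactly when both do.
16 states suffice.
          p    q  
>  S0     S1   S0 
   S1     S2   S3 
   S2     S4   S5 
   S3     S6   S3 
   S4     S7   S4 
   S5     S8   S5 
   S6     S9   S5 
 * S7    S10   S7 
   S8    S11  S12 
   S9     S7  S12 
   S10   S13  S10 
   S11   S10   S0 
   S12   S14  S12 
   S13    S4  S13 
   S14   S15   S0 
   S15   S13   S3 
(> = start, * = accepting)

start=S0 accept=S7 S0-p->S1 S0-q->S0 S1-p->S2 S1-q->S3 S2-p->S4 S2-q->S5 S3-p->S6 S3-q->S3 S4-p->S7 S4-q->S4 S5-p->S8 S5-q->S5 S6-p->S9 S6-q->S5 S7-p->S10 S7-q->S7 S8-p->S11 S8-q->S12 S9-p->S7 S9-q->S12 S10-p->S13 S10-q->S10 S11-p->S10 S11-q->S0 S12-p->S14 S12-q->S12 S13-p->S4 S13-q->S13 S14-p->S15 S14-q->S0 S15-p->S13 S15-q->S3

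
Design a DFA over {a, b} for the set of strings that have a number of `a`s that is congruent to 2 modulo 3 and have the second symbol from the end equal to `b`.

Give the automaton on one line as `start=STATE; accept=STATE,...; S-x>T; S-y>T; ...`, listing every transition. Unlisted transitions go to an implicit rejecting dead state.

start=s0; accept=s9,s14; s0-a>s1; s0-b>s2; s1-a>s3; s1-b>s4; s2-a>s5; s2-b>s6; s3-a>s7; s3-b>s8; s4-a>s9; s4-b>s10; s5-a>s3; s5-b>s4; s6-a>s5; s6-b>s6; s7-a>s11; s7-b>s12; s8-a>s13; s8-b>s14; s9-a>s7; s9-b>s8; s10-a>s9; s10-b>s10; s11-a>s3; s11-b>s4; s12-a>s5; s12-b>s6; s13-a>s11; s13-b>s12; s14-a>s13; s14-b>s14

Handle the two conditions separately and then intersect. One (3 states) tracks the count of `a`s modulo 3; the other (7 states) tracks the last 2 symbols read. Each combined state is a pair, one component from each; accept when both components accept.
          a    b  
>  s0     s1   s2 
   s1     s3   s4 
   s2     s5   s6 
   s3     s7   s8 
   s4     s9  s10 
   s5     s3   s4 
   s6     s5   s6 
   s7    s11  s12 
   s8    s13  s14 
 * s9     s7   s8 
   s10    s9  s10 
   s11    s3   s4 
   s12    s5   s6 
   s13   s11  s12 
 * s14   s13  s14 
(> = start, * = accepting)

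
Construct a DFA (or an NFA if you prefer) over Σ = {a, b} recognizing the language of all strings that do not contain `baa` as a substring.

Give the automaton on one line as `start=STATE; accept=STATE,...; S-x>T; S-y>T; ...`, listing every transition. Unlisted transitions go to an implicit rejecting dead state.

start=S0; accept=S0,S1,S2; S0-a>S0; S0-b>S1; S1-a>S2; S1-b>S1; S2-a>S3; S2-b>S1; S3-a>S3; S3-b>S3

This is the complement of 'contains `baa`'. Use the same substring-matching states — S0 through S3 holding how much of `baa` has just been matched — but flip the accepting set: everything except the trap S3 accepts.
With 4 states:
        a   b  
>* S0   S0  S1 
 * S1   S2  S1 
 * S2   S3  S1 
   S3   S3  S3 
(> = start, * = accepting)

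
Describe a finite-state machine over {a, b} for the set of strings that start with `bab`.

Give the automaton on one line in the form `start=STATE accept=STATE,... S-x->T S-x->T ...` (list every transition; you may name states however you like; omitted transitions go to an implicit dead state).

start=S0 accept=S3 S0-a->S4 S0-b->S1 S1-a->S2 S1-b->S4 S2-a->S4 S2-b->S3 S3-a->S3 S3-b->S3 S4-a->S4 S4-b->S4

Walk along `bab` while the input agrees: from S0 take `b` to S1, and so on. Any deviation drops to the rejecting sink S4. Once S3 is reached the prefix is confirmed and every continuation is accepted.
5 states suffice.
        a   b  
>  S0   S4  S1 
   S1   S2  S4 
   S2   S4  S3 
 * S3   S3  S3 
   S4   S4  S4 
(> = start, * = accepting)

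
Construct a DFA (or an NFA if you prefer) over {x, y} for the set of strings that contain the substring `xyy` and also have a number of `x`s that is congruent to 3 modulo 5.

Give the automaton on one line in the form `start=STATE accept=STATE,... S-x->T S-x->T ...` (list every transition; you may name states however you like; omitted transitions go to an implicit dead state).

Handle the two conditions separately and then intersect. The first has 4 states tracking whether and how much of `xyy` has been seen; the second has 5 states tracking the count of `x`s modulo 5. A product state is a pair (one from each), accepting exactly when both do.
16 states suffice.
          x    y  
>  q0     q1   q0 
   q1     q2   q3 
   q2     q4   q5 
   q3     q2   q6 
   q4     q7   q8 
   q5     q4   q9 
   q6     q9   q6 
   q7    q10  q11 
   q8     q7  q12 
   q9    q12   q9 
   q10    q1  q13 
   q11   q10  q14 
 * q12   q14  q12 
   q13    q1  q15 
   q14   q15  q14 
   q15    q6  q15 
(> = start, * = accepting)

start=q0 accept=q12 q0-x->q1 q0-y->q0 q1-x->q2 q1-y->q3 q2-x->q4 q2-y->q5 q3-x->q2 q3-y->q6 q4-x->q7 q4-y->q8 q5-x->q4 q5-y->q9 q6-x->q9 q6-y->q6 q7-x->q10 q7-y->q11 q8-x->q7 q8-y->q12 q9-x->q12 q9-y->q9 q10-x->q1 q10-y->q13 q11-x->q10 q11-y->q14 q12-x->q14 q12-y->q12 q13-x->q1 q13-y->q15 q14-x->q15 q14-y->q14 q15-x->q6 q15-y->q15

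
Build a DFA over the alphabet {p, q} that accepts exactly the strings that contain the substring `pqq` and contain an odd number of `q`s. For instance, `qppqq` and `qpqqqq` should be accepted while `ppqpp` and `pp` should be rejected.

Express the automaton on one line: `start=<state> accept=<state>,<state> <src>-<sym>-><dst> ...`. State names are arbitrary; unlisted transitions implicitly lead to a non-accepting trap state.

start=S0 accept=S7 S0-p->S1 S0-q->S2 S1-p->S1 S1-q->S3 S2-p->S4 S2-q->S0 S3-p->S4 S3-q->S5 S4-p->S4 S4-q->S6 S5-p->S5 S5-q->S7 S6-p->S1 S6-q->S7 S7-p->S7 S7-q->S5

Run two small machines in parallel and take their product. One (4 states) tracks whether and how much of `pqq` has been seen; the other (2 states) tracks the count of `q`s modulo 2. Each combined state is a pair, one component from each; accept when both components accept.
With 8 states:
        p   q  
>  S0   S1  S2 
   S1   S1  S3 
   S2   S4  S0 
   S3   S4  S5 
   S4   S4  S6 
   S5   S5  S7 
   S6   S1  S7 
 * S7   S7  S5 
(> = start, * = accepting)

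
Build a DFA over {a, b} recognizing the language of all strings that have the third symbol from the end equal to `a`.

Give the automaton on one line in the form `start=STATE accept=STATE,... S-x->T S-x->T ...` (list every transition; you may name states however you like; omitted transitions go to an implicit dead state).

A DFA must remember the last 3 symbols (since which symbol is third-to-last isn't known until the input ends). Use one state per possible window of the last ≤3 symbols; accept from those whose window starts with `a`.
A 15-state machine:
          a    b  
>  q0     q1   q2 
   q1     q3   q4 
   q2     q5   q6 
   q3     q7   q8 
   q4     q9  q10 
   q5    q11  q12 
   q6    q13  q14 
 * q7     q7   q8 
 * q8     q9  q10 
 * q9    q11  q12 
 * q10   q13  q14 
   q11    q7   q8 
   q12    q9  q10 
   q13   q11  q12 
   q14   q13  q14 
(> = start, * = accepting)

start=q0 accept=q7,q8,q9,q10 q0-a->q1 q0-b->q2 q1-a->q3 q1-b->q4 q2-a->q5 q2-b->q6 q3-a->q7 q3-b->q8 q4-a->q9 q4-b->q10 q5-a->q11 q5-b->q12 q6-a->q13 q6-b->q14 q7-a->q7 q7-b->q8 q8-a->q9 q8-b->q10 q9-a->q11 q9-b->q12 q10-a->q13 q10-b->q14 q11-a->q7 q11-b->q8 q12-a->q9 q12-b->q10 q13-a->q11 q13-b->q12 q14-a->q13 q14-b->q14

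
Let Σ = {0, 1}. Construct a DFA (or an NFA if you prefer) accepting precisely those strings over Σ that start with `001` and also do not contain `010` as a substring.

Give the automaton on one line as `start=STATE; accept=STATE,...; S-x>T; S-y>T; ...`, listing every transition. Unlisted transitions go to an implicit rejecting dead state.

Handle the two conditions separately and then intersect. One (5 states) tracks whether the input so far still matches the prefix `001`; the other (4 states) tracks partial matches of the forbidden pattern `010`. Each combined state is a pair, one component from each; accept when both components accept. Minimizing collapses redundant product states.
A 7-state machine:
        0   1  
>  S0   S1  S2 
   S1   S3  S2 
   S2   S2  S2 
   S3   S2  S4 
 * S4   S2  S5 
 * S5   S6  S5 
 * S6   S6  S4 
(> = start, * = accepting)

start=S0; accept=S4,S5,S6; S0-0>S1; S0-1>S2; S1-0>S3; S1-1>S2; S2-0>S2; S2-1>S2; S3-0>S2; S3-1>S4; S4-0>S2; S4-1>S5; S5-0>S6; S5-1>S5; S6-0>S6; S6-1>S4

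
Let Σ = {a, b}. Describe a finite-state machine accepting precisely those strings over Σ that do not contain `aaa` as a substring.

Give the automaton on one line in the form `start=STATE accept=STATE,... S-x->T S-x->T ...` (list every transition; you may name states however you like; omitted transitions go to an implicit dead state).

start=S0 accept=S0,S1,S2 S0-a->S1 S0-b->S0 S1-a->S2 S1-b->S0 S2-a->S3 S2-b->S0 S3-a->S3 S3-b->S3

Track partial matches of the forbidden pattern `aaa`. State S3 is a dead state reached once `aaa` has occurred; every other state accepts. S0 means no part of `aaa` is currently matched.
        a   b  
>* S0   S1  S0 
 * S1   S2  S0 
 * S2   S3  S0 
   S3   S3  S3 
(> = start, * = accepting)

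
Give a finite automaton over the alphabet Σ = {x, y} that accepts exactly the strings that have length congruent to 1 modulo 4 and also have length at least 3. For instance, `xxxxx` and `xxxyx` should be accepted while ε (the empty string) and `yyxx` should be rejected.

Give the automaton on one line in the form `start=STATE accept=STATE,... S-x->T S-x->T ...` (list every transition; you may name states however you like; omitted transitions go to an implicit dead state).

start=S0 accept=S5 S0-x->S1 S0-y->S1 S1-x->S2 S1-y->S2 S2-x->S3 S2-y->S3 S3-x->S4 S3-y->S4 S4-x->S5 S4-y->S5 S5-x->S2 S5-y->S2

Run two small machines in parallel and take their product. The first has 4 states tracking the input length modulo 4; the second has 5 states tracking the input length, saturating at 4. A product state is a pair (one from each), accepting exactly when both do. After merging equivalent states the machine shrinks.
With 6 states:
        x   y  
>  S0   S1  S1 
   S1   S2  S2 
   S2   S3  S3 
   S3   S4  S4 
   S4   S5  S5 
 * S5   S2  S2 
(> = start, * = accepting)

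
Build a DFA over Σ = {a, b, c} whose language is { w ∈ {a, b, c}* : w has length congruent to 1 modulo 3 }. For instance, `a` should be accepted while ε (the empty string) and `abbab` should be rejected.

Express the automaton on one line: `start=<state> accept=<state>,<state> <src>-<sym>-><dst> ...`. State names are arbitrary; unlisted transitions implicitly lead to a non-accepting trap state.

start=q0 accept=q1 q0-a->q1 q0-b->q1 q0-c->q1 q1-a->q2 q1-b->q2 q1-c->q2 q2-a->q0 q2-b->q0 q2-c->q0

Count input length modulo 3: every symbol advances one step around the cycle q0 → q1 → q2 → q0. Accept at q1.
        a   b   c  
>  q0   q1  q1  q1 
 * q1   q2  q2  q2 
   q2   q0  q0  q0 
(> = start, * = accepting)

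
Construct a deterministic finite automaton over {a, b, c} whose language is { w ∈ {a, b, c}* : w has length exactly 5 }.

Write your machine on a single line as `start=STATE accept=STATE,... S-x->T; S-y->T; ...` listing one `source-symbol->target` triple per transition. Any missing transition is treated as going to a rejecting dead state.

We only need to distinguish lengths 0, 1, …, 5, and '>5'. Chain q0 → q1 → q2 → q3 → q4 → q5 → q6 on every symbol, with q6 looping. Accepting states: {q5}.
7 states suffice.
        a   b   c  
>  q0   q1  q1  q1 
   q1   q2  q2  q2 
   q2   q3  q3  q3 
   q3   q4  q4  q4 
   q4   q5  q5  q5 
 * q5   q6  q6  q6 
   q6   q6  q6  q6 
(> = start, * = accepting)

start=q0; accept=q5; q0-a->q1; q0-b->q1; q0-c->q1; q1-a->q2; q1-b->q2; q1-c->q2; q2-a->q3; q2-b->q3; q2-c->q3; q3-a->q4; q3-b->q4; q3-c->q4; q4-a->q5; q4-b->q5; q4-c->q5; q5-a->q6; q5-b->q6; q5-c->q6; q6-a->q6; q6-b->q6; q6-c->q6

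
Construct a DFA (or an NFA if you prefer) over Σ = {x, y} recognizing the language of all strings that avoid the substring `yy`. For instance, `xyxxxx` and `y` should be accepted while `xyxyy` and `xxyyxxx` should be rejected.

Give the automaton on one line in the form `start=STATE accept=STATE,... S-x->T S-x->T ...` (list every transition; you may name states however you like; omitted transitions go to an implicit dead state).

Track partial matches of the forbidden pattern `yy`. State S2 is a dead state reached once `yy` has occurred; every other state accepts. S0 means no part of `yy` is currently matched.
A 3-state machine:
        x   y  
>* S0   S0  S1 
 * S1   S0  S2 
   S2   S2  S2 
(> = start, * = accepting)

start=S0 accept=S0,S1 S0-x->S0 S0-y->S1 S1-x->S0 S1-y->S2 S2-x->S2 S2-y->S2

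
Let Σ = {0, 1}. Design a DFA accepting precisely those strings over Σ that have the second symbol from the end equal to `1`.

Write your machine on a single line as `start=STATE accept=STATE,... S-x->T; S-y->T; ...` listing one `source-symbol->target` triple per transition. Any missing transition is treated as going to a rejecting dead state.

start=A; accept=F,G; A-0->B; A-1->C; B-0->D; B-1->E; C-0->F; C-1->G; D-0->D; D-1->E; E-0->F; E-1->G; F-0->D; F-1->E; G-0->F; G-1->G

Because acceptance depends on a position counted from the end, the machine has to buffer the most recent 2 symbols. Make each state the string of the last up-to-2 symbols read; on input `x` shift the window left and append `x`. Accept when the buffered window has length 2 and begins with `1`.
With 7 states:
       0  1 
>  A   B  C 
   B   D  E 
   C   F  G 
   D   D  E 
   E   F  G 
 * F   D  E 
 * G   F  G 
(> = start, * = accepting)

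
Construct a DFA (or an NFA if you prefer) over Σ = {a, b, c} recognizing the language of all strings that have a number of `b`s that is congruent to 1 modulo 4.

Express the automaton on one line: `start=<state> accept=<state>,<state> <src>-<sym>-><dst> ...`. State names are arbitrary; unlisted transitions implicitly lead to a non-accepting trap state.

The only thing that matters is how many `b`s have appeared, reduced mod 4. Use one state per residue: q0 for 0, …, q3 for 3. Reading `b` moves to the next residue; anything else stays put. q1 is accepting.
4 states suffice.
        a   b   c  
>  q0   q0  q1  q0 
 * q1   q1  q2  q1 
   q2   q2  q3  q2 
   q3   q3  q0  q3 
(> = start, * = accepting)

start=q0 accept=q1 q0-a->q0 q0-b->q1 q0-c->q0 q1-a->q1 q1-b->q2 q1-c->q1 q2-a->q2 q2-b->q3 q2-c->q2 q3-a->q3 q3-b->q0 q3-c->q3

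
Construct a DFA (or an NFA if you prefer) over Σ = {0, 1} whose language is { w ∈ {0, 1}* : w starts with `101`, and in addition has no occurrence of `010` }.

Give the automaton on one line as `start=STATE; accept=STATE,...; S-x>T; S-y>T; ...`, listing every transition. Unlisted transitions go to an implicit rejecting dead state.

start=s0; accept=s4,s5,s6; s0-0>s1; s0-1>s2; s1-0>s1; s1-1>s1; s2-0>s3; s2-1>s1; s3-0>s1; s3-1>s4; s4-0>s1; s4-1>s5; s5-0>s6; s5-1>s5; s6-0>s6; s6-1>s4

Handle the two conditions separately and then intersect. One (5 states) tracks whether the input so far still matches the prefix `101`; the other (4 states) tracks partial matches of the forbidden pattern `010`. Each combined state is a pair, one component from each; accept when both components accept. After merging equivalent states the machine shrinks.
A 7-state machine:
        0   1  
>  s0   s1  s2 
   s1   s1  s1 
   s2   s3  s1 
   s3   s1  s4 
 * s4   s1  s5 
 * s5   s6  s5 
 * s6   s6  s4 
(> = start, * = accepting)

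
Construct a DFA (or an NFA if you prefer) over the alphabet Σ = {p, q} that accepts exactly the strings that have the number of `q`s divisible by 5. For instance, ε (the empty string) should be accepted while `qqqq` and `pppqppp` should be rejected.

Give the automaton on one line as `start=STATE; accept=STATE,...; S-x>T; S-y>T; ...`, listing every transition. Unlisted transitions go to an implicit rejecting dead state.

start=S0; accept=S0; S0-p>S0; S0-q>S1; S1-p>S1; S1-q>S2; S2-p>S2; S2-q>S3; S3-p>S3; S3-q>S4; S4-p>S4; S4-q>S0

The only thing that matters is how many `q`s have appeared, reduced mod 5. Use one state per residue: S0 for 0, …, S4 for 4. Reading `q` moves to the next residue; anything else stays put. S0 is accepting.
        p   q  
>* S0   S0  S1 
   S1   S1  S2 
   S2   S2  S3 
   S3   S3  S4 
   S4   S4  S0 
(> = start, * = accepting)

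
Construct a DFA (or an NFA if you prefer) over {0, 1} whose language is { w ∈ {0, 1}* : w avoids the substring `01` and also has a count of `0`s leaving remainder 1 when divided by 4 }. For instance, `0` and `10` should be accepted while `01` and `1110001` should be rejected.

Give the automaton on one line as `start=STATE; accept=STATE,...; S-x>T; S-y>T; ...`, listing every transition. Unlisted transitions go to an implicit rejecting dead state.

Handle the two conditions separately and then intersect. The first has 3 states tracking partial matches of the forbidden pattern `01`; the second has 4 states tracking the count of `0`s modulo 4. A product state is a pair (one from each), accepting exactly when both do. After merging equivalent states the machine shrinks.
        0   1  
>  S0   S1  S0 
 * S1   S2  S3 
   S2   S4  S3 
   S3   S3  S3 
   S4   S5  S3 
   S5   S1  S3 
(> = start, * = accepting)

start=S0; accept=S1; S0-0>S1; S0-1>S0; S1-0>S2; S1-1>S3; S2-0>S4; S2-1>S3; S3-0>S3; S3-1>S3; S4-0>S5; S4-1>S3; S5-0>S1; S5-1>S3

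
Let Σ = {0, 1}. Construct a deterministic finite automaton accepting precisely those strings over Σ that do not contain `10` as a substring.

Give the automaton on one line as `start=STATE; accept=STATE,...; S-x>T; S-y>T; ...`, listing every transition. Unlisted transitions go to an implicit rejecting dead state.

start=q0; accept=q0,q1; q0-0>q0; q0-1>q1; q1-0>q2; q1-1>q1; q2-0>q2; q2-1>q2

This is the complement of 'contains `10`'. Use the same substring-matching states — q0 through q2 holding how much of `10` has just been matched — but flip the accepting set: everything except the trap q2 accepts.
3 states suffice.
        0   1  
>* q0   q0  q1 
 * q1   q2  q1 
   q2   q2  q2 
(> = start, * = accepting)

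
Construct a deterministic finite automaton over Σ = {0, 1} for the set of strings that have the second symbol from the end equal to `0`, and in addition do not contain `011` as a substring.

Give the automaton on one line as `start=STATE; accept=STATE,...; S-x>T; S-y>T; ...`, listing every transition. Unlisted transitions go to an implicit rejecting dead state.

Handle the two conditions separately and then intersect. The first has 7 states tracking the last 2 symbols read; the second has 4 states tracking partial matches of the forbidden pattern `011`. A product state is a pair (one from each), accepting exactly when both do. After merging equivalent states the machine shrinks.
       0  1 
>  A   B  A 
   B   C  D 
 * C   C  D 
 * D   B  E 
   E   E  E 
(> = start, * = accepting)

start=A; accept=C,D; A-0>B; A-1>A; B-0>C; B-1>D; C-0>C; C-1>D; D-0>B; D-1>E; E-0>E; E-1>E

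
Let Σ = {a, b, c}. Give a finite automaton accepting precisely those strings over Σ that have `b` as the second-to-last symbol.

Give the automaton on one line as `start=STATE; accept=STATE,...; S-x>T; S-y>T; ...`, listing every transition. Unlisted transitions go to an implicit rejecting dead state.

Because acceptance depends on a position counted from the end, the machine has to buffer the most recent 2 symbols. Make each state the string of the last up-to-2 symbols read; on input `x` shift the window left and append `x`. Accept when the buffered window has length 2 and begins with `b`.
With 13 states:
          a    b    c  
>  q0     q1   q2   q3 
   q1     q4   q5   q6 
   q2     q7   q8   q9 
   q3    q10  q11  q12 
   q4     q4   q5   q6 
   q5     q7   q8   q9 
   q6    q10  q11  q12 
 * q7     q4   q5   q6 
 * q8     q7   q8   q9 
 * q9    q10  q11  q12 
   q10    q4   q5   q6 
   q11    q7   q8   q9 
   q12   q10  q11  q12 
(> = start, * = accepting)

start=q0; accept=q7,q8,q9; q0-a>q1; q0-b>q2; q0-c>q3; q1-a>q4; q1-b>q5; q1-c>q6; q2-a>q7; q2-b>q8; q2-c>q9; q3-a>q10; q3-b>q11; q3-c>q12; q4-a>q4; q4-b>q5; q4-c>q6; q5-a>q7; q5-b>q8; q5-c>q9; q6-a>q10; q6-b>q11; q6-c>q12; q7-a>q4; q7-b>q5; q7-c>q6; q8-a>q7; q8-b>q8; q8-c>q9; q9-a>q10; q9-b>q11; q9-c>q12; q10-a>q4; q10-b>q5; q10-c>q6; q11-a>q7; q11-b>q8; q11-c>q9; q12-a>q10; q12-b>q11; q12-c>q12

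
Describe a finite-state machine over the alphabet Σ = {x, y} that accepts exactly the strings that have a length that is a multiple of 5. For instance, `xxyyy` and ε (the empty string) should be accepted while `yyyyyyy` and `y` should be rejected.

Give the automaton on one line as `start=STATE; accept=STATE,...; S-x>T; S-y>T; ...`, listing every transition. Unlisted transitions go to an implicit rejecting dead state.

start=S0; accept=S0; S0-x>S1; S0-y>S1; S1-x>S2; S1-y>S2; S2-x>S3; S2-y>S3; S3-x>S4; S3-y>S4; S4-x>S0; S4-y>S0

Only the length mod 5 matters, so use a 5-cycle: from any state, every input symbol moves to the next state, wrapping S4 back to S0. Mark S0 accepting.
With 5 states:
        x   y  
>* S0   S1  S1 
   S1   S2  S2 
   S2   S3  S3 
   S3   S4  S4 
   S4   S0  S0 
(> = start, * = accepting)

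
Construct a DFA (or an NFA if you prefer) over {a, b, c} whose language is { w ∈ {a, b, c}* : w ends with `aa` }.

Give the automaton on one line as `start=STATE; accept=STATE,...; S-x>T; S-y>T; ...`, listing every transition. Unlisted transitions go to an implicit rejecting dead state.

Let each state record the length of the longest suffix of the input read so far that is also a prefix of `aa`. q1 means the last symbol is `a`; q2 means the last 2 symbols are `aa`. Accept only at q2, where the string currently ends in `aa`.
        a   b   c  
>  q0   q1  q0  q0 
   q1   q2  q0  q0 
 * q2   q2  q0  q0 
(> = start, * = accepting)

start=q0; accept=q2; q0-a>q1; q0-b>q0; q0-c>q0; q1-a>q2; q1-b>q0; q1-c>q0; q2-a>q2; q2-b>q0; q2-c>q0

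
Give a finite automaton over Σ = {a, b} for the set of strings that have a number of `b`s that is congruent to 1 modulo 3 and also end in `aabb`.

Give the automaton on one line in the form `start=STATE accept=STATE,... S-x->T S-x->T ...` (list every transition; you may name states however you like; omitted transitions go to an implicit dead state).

start=q0 accept=q6 q0-a->q0 q0-b->q1 q1-a->q1 q1-b->q2 q2-a->q3 q2-b->q0 q3-a->q4 q3-b->q0 q4-a->q4 q4-b->q5 q5-a->q0 q5-b->q6 q6-a->q1 q6-b->q2

Handle the two conditions separately and then intersect. One (3 states) tracks the count of `b`s modulo 3; the other (5 states) tracks how much of the suffix `aabb` has currently been matched. Each combined state is a pair, one component from each; accept when both components accept. Equivalent product states are then merged.
With 7 states:
        a   b  
>  q0   q0  q1 
   q1   q1  q2 
   q2   q3  q0 
   q3   q4  q0 
   q4   q4  q5 
   q5   q0  q6 
 * q6   q1  q2 
(> = start, * = accepting)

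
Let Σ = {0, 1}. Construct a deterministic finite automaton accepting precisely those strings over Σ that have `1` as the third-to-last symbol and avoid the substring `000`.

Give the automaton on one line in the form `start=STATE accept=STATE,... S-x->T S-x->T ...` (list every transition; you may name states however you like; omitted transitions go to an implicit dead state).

start=q0 accept=q7,q8,q9,q10 q0-0->q1 q0-1->q2 q1-0->q3 q1-1->q2 q2-0->q4 q2-1->q5 q3-0->q6 q3-1->q2 q4-0->q7 q4-1->q8 q5-0->q9 q5-1->q10 q6-0->q6 q6-1->q6 q7-0->q6 q7-1->q2 q8-0->q4 q8-1->q5 q9-0->q7 q9-1->q8 q10-0->q9 q10-1->q10

Run two small machines in parallel and take their product. The first has 15 states tracking the last 3 symbols read; the second has 4 states tracking partial matches of the forbidden pattern `000`. A product state is a pair (one from each), accepting exactly when both do. After merging equivalent states the machine shrinks.
An 11-state machine:
          0    1  
>  q0     q1   q2 
   q1     q3   q2 
   q2     q4   q5 
   q3     q6   q2 
   q4     q7   q8 
   q5     q9  q10 
   q6     q6   q6 
 * q7     q6   q2 
 * q8     q4   q5 
 * q9     q7   q8 
 * q10    q9  q10 
(> = start, * = accepting)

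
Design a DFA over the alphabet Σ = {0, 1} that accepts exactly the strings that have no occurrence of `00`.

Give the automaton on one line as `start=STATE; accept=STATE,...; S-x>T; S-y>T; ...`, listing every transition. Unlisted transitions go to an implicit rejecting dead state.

start=A; accept=A,B; A-0>B; A-1>A; B-0>C; B-1>A; C-0>C; C-1>C

This is the complement of 'contains `00`'. Use the same substring-matching states — A through C holding how much of `00` has just been matched — but flip the accepting set: everything except the trap C accepts.
A 3-state machine:
       0  1 
>* A   B  A 
 * B   C  A 
   C   C  C 
(> = start, * = accepting)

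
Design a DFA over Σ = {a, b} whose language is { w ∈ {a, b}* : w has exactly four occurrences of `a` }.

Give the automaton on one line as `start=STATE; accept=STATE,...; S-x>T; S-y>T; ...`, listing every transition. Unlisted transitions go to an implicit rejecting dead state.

start=S0; accept=S4; S0-a>S1; S0-b>S0; S1-a>S2; S1-b>S1; S2-a>S3; S2-b>S2; S3-a>S4; S3-b>S3; S4-a>S5; S4-b>S4; S5-a>S5; S5-b>S5

Count `a`s, saturating at 5: states S0 through S4 mean 0 through 4 `a`s seen; S5 means more than 4. Each `a` increments (capped at S5); other symbols loop. Accept from {S4}.
With 6 states:
        a   b  
>  S0   S1  S0 
   S1   S2  S1 
   S2   S3  S2 
   S3   S4  S3 
 * S4   S5  S4 
   S5   S5  S5 
(> = start, * = accepting)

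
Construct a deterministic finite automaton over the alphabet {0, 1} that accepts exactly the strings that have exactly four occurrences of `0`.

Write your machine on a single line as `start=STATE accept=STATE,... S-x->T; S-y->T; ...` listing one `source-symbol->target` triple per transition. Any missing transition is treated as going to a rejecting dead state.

start=A; accept=E; A-0->B; A-1->A; B-0->C; B-1->B; C-0->D; C-1->C; D-0->E; D-1->D; E-0->F; E-1->E; F-0->F; F-1->F

Only the number of `0`s matters, and only up to 5. Make a chain A → B → C → D → E → F advanced by each `0` (with F absorbing); every other symbol self-loops. The accepting set is {E}.
6 states suffice.
       0  1 
>  A   B  A 
   B   C  B 
   C   D  C 
   D   E  D 
 * E   F  E 
   F   F  F 
(> = start, * = accepting)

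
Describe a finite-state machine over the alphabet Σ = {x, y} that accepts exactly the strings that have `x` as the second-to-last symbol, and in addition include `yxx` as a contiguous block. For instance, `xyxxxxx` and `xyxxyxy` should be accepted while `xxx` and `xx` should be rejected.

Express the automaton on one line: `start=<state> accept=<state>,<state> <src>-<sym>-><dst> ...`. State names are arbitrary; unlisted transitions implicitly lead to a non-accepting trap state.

start=q0 accept=q7,q8 q0-x->q1 q0-y->q2 q1-x->q3 q1-y->q4 q2-x->q5 q2-y->q6 q3-x->q3 q3-y->q4 q4-x->q5 q4-y->q6 q5-x->q7 q5-y->q4 q6-x->q5 q6-y->q6 q7-x->q7 q7-y->q8 q8-x->q9 q8-y->q10 q9-x->q7 q9-y->q8 q10-x->q9 q10-y->q10

Run two small machines in parallel and take their product. One (7 states) tracks the last 2 symbols read; the other (4 states) tracks whether and how much of `yxx` has been seen. Each combined state is a pair, one component from each; accept when both components accept.
With 11 states:
          x    y  
>  q0     q1   q2 
   q1     q3   q4 
   q2     q5   q6 
   q3     q3   q4 
   q4     q5   q6 
   q5     q7   q4 
   q6     q5   q6 
 * q7     q7   q8 
 * q8     q9  q10 
   q9     q7   q8 
   q10    q9  q10 
(> = start, * = accepting)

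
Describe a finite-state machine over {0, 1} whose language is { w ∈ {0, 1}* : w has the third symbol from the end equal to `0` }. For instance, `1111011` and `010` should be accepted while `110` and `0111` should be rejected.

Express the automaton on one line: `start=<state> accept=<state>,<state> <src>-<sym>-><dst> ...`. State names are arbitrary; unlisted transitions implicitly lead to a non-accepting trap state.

A DFA must remember the last 3 symbols (since which symbol is third-to-last isn't known until the input ends). Use one state per possible window of the last ≤3 symbols; accept from those whose window starts with `0`.
          0    1  
>  q0     q1   q2 
   q1     q3   q4 
   q2     q5   q6 
   q3     q7   q8 
   q4     q9  q10 
   q5    q11  q12 
   q6    q13  q14 
 * q7     q7   q8 
 * q8     q9  q10 
 * q9    q11  q12 
 * q10   q13  q14 
   q11    q7   q8 
   q12    q9  q10 
   q13   q11  q12 
   q14   q13  q14 
(> = start, * = accepting)

start=q0 accept=q7,q8,q9,q10 q0-0->q1 q0-1->q2 q1-0->q3 q1-1->q4 q2-0->q5 q2-1->q6 q3-0->q7 q3-1->q8 q4-0->q9 q4-1->q10 q5-0->q11 q5-1->q12 q6-0->q13 q6-1->q14 q7-0->q7 q7-1->q8 q8-0->q9 q8-1->q10 q9-0->q11 q9-1->q12 q10-0->q13 q10-1->q14 q11-0->q7 q11-1->q8 q12-0->q9 q12-1->q10 q13-0->q11 q13-1->q12 q14-0->q13 q14-1->q14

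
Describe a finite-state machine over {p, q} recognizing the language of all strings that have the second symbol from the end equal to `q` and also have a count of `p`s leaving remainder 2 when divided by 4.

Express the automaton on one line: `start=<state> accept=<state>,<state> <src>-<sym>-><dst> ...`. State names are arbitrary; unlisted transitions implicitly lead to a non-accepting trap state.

Run two small machines in parallel and take their product. The first has 7 states tracking the last 2 symbols read; the second has 4 states tracking the count of `p`s modulo 4. A product state is a pair (one from each), accepting exactly when both do.
          p    q  
>  S0     S1   S2 
   S1     S3   S4 
   S2     S5   S6 
   S3     S7   S8 
   S4     S9  S10 
   S5     S3   S4 
   S6     S5   S6 
   S7    S11  S12 
   S8    S13  S14 
 * S9     S7   S8 
   S10    S9  S10 
   S11   S15  S16 
   S12   S17  S18 
   S13   S11  S12 
 * S14   S13  S14 
   S15    S3   S4 
   S16    S5   S6 
   S17   S15  S16 
   S18   S17  S18 
(> = start, * = accepting)

start=S0 accept=S9,S14 S0-p->S1 S0-q->S2 S1-p->S3 S1-q->S4 S2-p->S5 S2-q->S6 S3-p->S7 S3-q->S8 S4-p->S9 S4-q->S10 S5-p->S3 S5-q->S4 S6-p->S5 S6-q->S6 S7-p->S11 S7-q->S12 S8-p->S13 S8-q->S14 S9-p->S7 S9-q->S8 S10-p->S9 S10-q->S10 S11-p->S15 S11-q->S16 S12-p->S17 S12-q->S18 S13-p->S11 S13-q->S12 S14-p->S13 S14-q->S14 S15-p->S3 S15-q->S4 S16-p->S5 S16-q->S6 S17-p->S15 S17-q->S16 S18-p->S17 S18-q->S18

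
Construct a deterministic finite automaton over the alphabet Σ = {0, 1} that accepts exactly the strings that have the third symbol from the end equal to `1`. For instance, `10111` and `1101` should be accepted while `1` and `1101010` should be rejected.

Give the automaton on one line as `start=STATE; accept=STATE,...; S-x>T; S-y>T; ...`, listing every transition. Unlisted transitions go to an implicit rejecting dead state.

start=s0; accept=s11,s12,s13,s14; s0-0>s1; s0-1>s2; s1-0>s3; s1-1>s4; s2-0>s5; s2-1>s6; s3-0>s7; s3-1>s8; s4-0>s9; s4-1>s10; s5-0>s11; s5-1>s12; s6-0>s13; s6-1>s14; s7-0>s7; s7-1>s8; s8-0>s9; s8-1>s10; s9-0>s11; s9-1>s12; s10-0>s13; s10-1>s14; s11-0>s7; s11-1>s8; s12-0>s9; s12-1>s10; s13-0>s11; s13-1>s12; s14-0>s13; s14-1>s14

A DFA must remember the last 3 symbols (since which symbol is third-to-last isn't known until the input ends). Use one state per possible window of the last ≤3 symbols; accept from those whose window starts with `1`.
          0    1  
>  s0     s1   s2 
   s1     s3   s4 
   s2     s5   s6 
   s3     s7   s8 
   s4     s9  s10 
   s5    s11  s12 
   s6    s13  s14 
   s7     s7   s8 
   s8     s9  s10 
   s9    s11  s12 
   s10   s13  s14 
 * s11    s7   s8 
 * s12    s9  s10 
 * s13   s11  s12 
 * s14   s13  s14 
(> = start, * = accepting)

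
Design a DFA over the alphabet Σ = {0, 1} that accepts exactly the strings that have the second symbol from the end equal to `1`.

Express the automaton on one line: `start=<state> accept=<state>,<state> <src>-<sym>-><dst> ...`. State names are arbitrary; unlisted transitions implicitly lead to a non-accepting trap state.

A DFA must remember the last 2 symbols (since which symbol is second-to-last isn't known until the input ends). Use one state per possible window of the last ≤2 symbols; accept from those whose window starts with `1`.
A 7-state machine:
        0   1  
>  s0   s1  s2 
   s1   s3  s4 
   s2   s5  s6 
   s3   s3  s4 
   s4   s5  s6 
 * s5   s3  s4 
 * s6   s5  s6 
(> = start, * = accepting)

start=s0 accept=s5,s6 s0-0->s1 s0-1->s2 s1-0->s3 s1-1->s4 s2-0->s5 s2-1->s6 s3-0->s3 s3-1->s4 s4-0->s5 s4-1->s6 s5-0->s3 s5-1->s4 s6-0->s5 s6-1->s6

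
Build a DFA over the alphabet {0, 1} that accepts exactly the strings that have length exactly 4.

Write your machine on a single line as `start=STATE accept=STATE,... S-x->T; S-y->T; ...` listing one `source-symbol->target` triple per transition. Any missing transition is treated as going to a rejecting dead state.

We only need to distinguish lengths 0, 1, …, 4, and '>4'. Chain q0 → q1 → q2 → q3 → q4 → q5 on every symbol, with q5 looping. Accepting states: {q4}.
With 6 states:
        0   1  
>  q0   q1  q1 
   q1   q2  q2 
   q2   q3  q3 
   q3   q4  q4 
 * q4   q5  q5 
   q5   q5  q5 
(> = start, * = accepting)

start=q0; accept=q4; q0-0->q1; q0-1->q1; q1-0->q2; q1-1->q2; q2-0->q3; q2-1->q3; q3-0->q4; q3-1->q4; q4-0->q5; q4-1->q5; q5-0->q5; q5-1->q5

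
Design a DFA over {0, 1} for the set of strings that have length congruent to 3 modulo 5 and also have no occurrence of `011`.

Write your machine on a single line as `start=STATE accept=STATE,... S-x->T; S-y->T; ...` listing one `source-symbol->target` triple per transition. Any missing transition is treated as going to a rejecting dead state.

Build one automaton per condition and run them in lockstep. The first has 5 states tracking the input length modulo 5; the second has 4 states tracking partial matches of the forbidden pattern `011`. A product state is a pair (one from each), accepting exactly when both do.
       0  1 
>  A   B  C 
   B   D  E 
   C   D  F 
   D   G  H 
   E   G  I 
   F   G  J 
 * G   K  L 
 * H   K  M 
   I   M  M 
 * J   K  N 
   K   O  P 
   L   O  Q 
   M   Q  Q 
   N   O  A 
   O   B  R 
   P   B  S 
   Q   S  S 
   R   D  T 
   S   T  T 
   T   I  I 
(> = start, * = accepting)

start=A; accept=G,H,J; A-0->B; A-1->C; B-0->D; B-1->E; C-0->D; C-1->F; D-0->G; D-1->H; E-0->G; E-1->I; F-0->G; F-1->J; G-0->K; G-1->L; H-0->K; H-1->M; I-0->M; I-1->M; J-0->K; J-1->N; K-0->O; K-1->P; L-0->O; L-1->Q; M-0->Q; M-1->Q; N-0->O; N-1->A; O-0->B; O-1->R; P-0->B; P-1->S; Q-0->S; Q-1->S; R-0->D; R-1->T; S-0->T; S-1->T; T-0->I; T-1->I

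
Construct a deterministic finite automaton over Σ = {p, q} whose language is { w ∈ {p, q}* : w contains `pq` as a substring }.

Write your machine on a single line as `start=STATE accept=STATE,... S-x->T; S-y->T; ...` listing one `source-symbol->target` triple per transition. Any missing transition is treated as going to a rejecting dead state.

start=s0; accept=s2; s0-p->s1; s0-q->s0; s1-p->s1; s1-q->s2; s2-p->s2; s2-q->s2

States s0..s1 record the length of the longest prefix of `pq` that matches the current input suffix. Reaching s2 means `pq` has been seen, and we stay there forever. Accept from s2.
A 3-state machine:
        p   q  
>  s0   s1  s0 
   s1   s1  s2 
 * s2   s2  s2 
(> = start, * = accepting)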